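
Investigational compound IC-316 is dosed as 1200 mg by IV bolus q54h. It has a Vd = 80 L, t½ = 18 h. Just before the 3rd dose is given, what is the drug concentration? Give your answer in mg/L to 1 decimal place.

f = (1/2)^(τ/t½) = (1/2)^(54/18) ≈ 0.1250.
C₀ = D/Vd = 1200/80 ≈ 15.000 mg/L.
Before the 3rd dose, 2 doses have been given. Superposition: Cmin = C₀·(f + f²).
≈ 15.000 × (0.1250 + 0.0156) ≈ 15.000 × 0.1406 ≈ 2.109 mg/L.

2.1 mg/L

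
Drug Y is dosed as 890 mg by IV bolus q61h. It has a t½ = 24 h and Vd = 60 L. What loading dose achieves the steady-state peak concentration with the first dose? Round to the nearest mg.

f = (1/2)^(61/24) ≈ 0.171744; accumulation ratio R = 1/(1−f) ≈ 1.20736.
Loading dose to hit Cmax,ss on first dose: D_load = D_maint·R ≈ 890 × 1.20736 ≈ 1074.55 mg.

1075 mg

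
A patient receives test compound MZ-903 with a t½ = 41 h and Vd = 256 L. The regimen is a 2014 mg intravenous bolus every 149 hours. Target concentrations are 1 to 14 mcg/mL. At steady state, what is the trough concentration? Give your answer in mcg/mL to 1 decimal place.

0.7 mcg/mL

τ/t½ = 149/41 ≈ 3.6341, so fraction remaining f = (1/2)^(149/41) ≈ 0.0805.
At steady state, accumulation factor R = 1/(1 − e^(−kτ)) ≈ 1.0875.
Each bolus raises the concentration by D/Vd = 2014/256 ≈ 7.867 mcg/mL.
Steady-state peak Cmax,ss = C₀·R ≈ 7.867 × 1.0875 ≈ 8.555 mcg/mL.
Steady-state trough Cmin,ss = Cmax,ss·f ≈ 8.555 × 0.0805 ≈ 0.689 mcg/mL.
Trough 0.7 mcg/mL vs MEC 1 mcg/mL: subtherapeutic.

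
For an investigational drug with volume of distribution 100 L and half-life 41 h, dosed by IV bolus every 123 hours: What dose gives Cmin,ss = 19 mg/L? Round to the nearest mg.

13300 mg

τ/t½ = 123/41 ≈ 3, so f = (1/2)^(123/41) ≈ 0.125000.
Cmin,ss = (D/Vd)·f/(1−f), so D = Cmin,ss·Vd·(1−f)/f.
D = 19 × 100 × (1−f)/f ≈ 19 × 100 × 7.00000 ≈ 13300.00 mg.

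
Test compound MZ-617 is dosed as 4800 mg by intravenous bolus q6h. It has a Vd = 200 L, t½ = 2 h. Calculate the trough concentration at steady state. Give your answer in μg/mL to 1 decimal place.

τ = 6 h = 3 half-lives, so f = (1/2)^3 = 0.125.
At steady state, R = 1/(1 − 0.125) = 8/7.
Single-dose peak C₀ = D/Vd = 4800/200 = 24 μg/mL.
Steady-state peak Cmax,ss = C₀·R = 24 × 8/7 ≈ 27.429 μg/mL.
Steady-state trough Cmin,ss = Cmax,ss·f ≈ 27.429 × 0.125 ≈ 3.429 μg/mL.

3.4 μg/mL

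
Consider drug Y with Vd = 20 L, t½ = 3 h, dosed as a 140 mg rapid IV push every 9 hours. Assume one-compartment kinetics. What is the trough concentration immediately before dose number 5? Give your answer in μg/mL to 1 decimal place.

f = (1/2)^(τ/t½) = (1/2)^(9/3) ≈ 0.1250.
C₀ = D/Vd = 140/20 ≈ 7.000 μg/mL.
Before the 5th dose, 4 doses have been given. Superposition: Cmin = C₀·(f + f² + … + f^4).
≈ 7.000 × (0.1250 + 0.0156 + 0.0020 + 0.0002) ≈ 7.000 × 0.1428 ≈ 1.000 μg/mL.

1.0 μg/mL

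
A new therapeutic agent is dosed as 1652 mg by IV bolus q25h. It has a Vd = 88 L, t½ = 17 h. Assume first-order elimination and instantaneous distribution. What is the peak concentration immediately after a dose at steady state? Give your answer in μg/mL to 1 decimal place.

Over one 25-h interval, 25/17 ≈ 1.4706 half-lives elapse, leaving f ≈ 0.3608 of each dose.
Accumulation ratio R = 1/(1 − f) ≈ 1/0.6392 ≈ 1.5645.
Each bolus raises the concentration by D/Vd = 1652/88 ≈ 18.773 μg/mL.
Steady-state peak Cmax,ss = C₀·R ≈ 18.773 × 1.5645 ≈ 29.370 μg/mL.

29.4 μg/mL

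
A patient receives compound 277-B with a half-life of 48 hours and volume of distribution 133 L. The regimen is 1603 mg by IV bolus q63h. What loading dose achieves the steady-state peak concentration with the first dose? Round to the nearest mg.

f = (1/2)^(63/48) ≈ 0.402623; accumulation ratio R = 1/(1−f) ≈ 1.67398.
Loading dose to hit Cmax,ss on first dose: D_load = D_maint·R ≈ 1603 × 1.67398 ≈ 2683.39 mg.

2683 mg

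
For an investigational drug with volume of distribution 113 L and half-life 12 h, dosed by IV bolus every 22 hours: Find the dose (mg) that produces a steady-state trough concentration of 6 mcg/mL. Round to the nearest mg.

1738 mg

τ/t½ = 22/12 ≈ 1.8333, so f = (1/2)^(22/12) ≈ 0.280616.
Cmin,ss = (D/Vd)·f/(1−f), so D = Cmin,ss·Vd·(1−f)/f.
D = 6 × 113 × (1−f)/f ≈ 6 × 113 × 2.56359 ≈ 1738.11 mg.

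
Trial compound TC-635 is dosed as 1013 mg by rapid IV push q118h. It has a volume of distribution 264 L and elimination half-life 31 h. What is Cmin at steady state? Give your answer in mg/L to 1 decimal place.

k = ln2/t½ = ln2/31 ≈ 0.022360 h⁻¹; fraction remaining f = e^(−kτ) = e^(−0.022360×118) ≈ 0.0715.
At steady state, accumulation factor R = 1/(1 − e^(−kτ)) ≈ 1.0770.
Each bolus raises the concentration by D/Vd = 1013/264 ≈ 3.837 mg/L.
Steady-state peak Cmax,ss = C₀·R ≈ 3.837 × 1.0770 ≈ 4.132 mg/L.
Steady-state trough Cmin,ss = Cmax,ss·f ≈ 4.132 × 0.0715 ≈ 0.295 mg/L.

0.3 mg/L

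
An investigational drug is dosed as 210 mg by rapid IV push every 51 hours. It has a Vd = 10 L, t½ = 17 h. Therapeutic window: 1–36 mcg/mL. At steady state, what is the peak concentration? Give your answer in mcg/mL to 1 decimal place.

24.0 mcg/mL

τ = 51 h = 3 half-lives, so f = (1/2)^3 = 0.125.
At steady state, R = 1/(1 − 0.125) = 8/7.
Single-dose peak C₀ = D/Vd = 210/10 = 21 mcg/mL.
Steady-state peak Cmax,ss = C₀·R = 21 × 8/7 ≈ 24.000 mcg/mL.
Peak 24.0 mcg/mL vs MTC 36 mcg/mL: below toxic threshold.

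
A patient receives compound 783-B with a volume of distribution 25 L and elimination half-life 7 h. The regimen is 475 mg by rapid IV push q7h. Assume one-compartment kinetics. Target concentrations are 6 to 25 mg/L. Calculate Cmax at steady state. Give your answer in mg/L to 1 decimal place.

τ = 7 h = 1 half-life, so f = (1/2)^1 = 0.5.
Accumulation ratio R = 1/(1 − f) = 1/0.5 = 2/1.
Single-dose peak C₀ = D/Vd = 475/25 = 19 mg/L.
Steady-state peak Cmax,ss = C₀·R = 19 × 2/1 ≈ 38.000 mg/L.
Peak 38.0 mg/L vs MTC 25 mg/L: exceeds toxic threshold.

38.0 mg/L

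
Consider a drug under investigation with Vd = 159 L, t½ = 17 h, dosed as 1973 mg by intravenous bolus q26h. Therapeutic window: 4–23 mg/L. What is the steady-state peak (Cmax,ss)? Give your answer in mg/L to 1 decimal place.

τ/t½ = 26/17 ≈ 1.5294, so fraction remaining f = (1/2)^(26/17) ≈ 0.3464.
At steady state, accumulation factor R = 1/(1 − e^(−kτ)) ≈ 1.5300.
Each bolus raises the concentration by D/Vd = 1973/159 ≈ 12.409 mg/L.
Steady-state peak Cmax,ss = C₀·R ≈ 12.409 × 1.5300 ≈ 18.986 mg/L.
Peak 19.0 mg/L vs MTC 23 mg/L: below toxic threshold.

19.0 mg/L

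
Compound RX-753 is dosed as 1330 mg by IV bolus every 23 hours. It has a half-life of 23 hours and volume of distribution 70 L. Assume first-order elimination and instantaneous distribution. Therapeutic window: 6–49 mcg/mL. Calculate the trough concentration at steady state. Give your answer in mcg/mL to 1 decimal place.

The dosing interval is 1 half-life, so f = 2^(−1) = 0.5.
Accumulation ratio R = 1/(1 − f) = 1/0.5 = 2/1.
Single-dose peak C₀ = D/Vd = 1330/70 = 19 mcg/mL.
Steady-state peak Cmax,ss = C₀·R = 19 × 2/1 ≈ 38.000 mcg/mL.
Steady-state trough Cmin,ss = Cmax,ss·f ≈ 38.000 × 0.5 ≈ 19.000 mcg/mL.
Trough 19.0 mcg/mL vs MEC 6 mcg/mL: adequate.

19.0 mcg/mL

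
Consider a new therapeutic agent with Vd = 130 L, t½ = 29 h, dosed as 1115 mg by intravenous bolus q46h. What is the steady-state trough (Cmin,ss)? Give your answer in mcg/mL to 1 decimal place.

4.3 mcg/mL

Over one 46-h interval, 46/29 ≈ 1.5862 half-lives elapse, leaving f ≈ 0.3330 of each dose.
Each bolus raises the concentration by D/Vd = 1115/130 ≈ 8.577 mcg/mL.
Steady-state trough Cmin,ss = C₀·f/(1−f) ≈ 8.577 × 0.3330/0.6670 ≈ 4.282 mcg/mL.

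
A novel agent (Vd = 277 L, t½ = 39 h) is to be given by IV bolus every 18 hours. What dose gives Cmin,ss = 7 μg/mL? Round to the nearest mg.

τ/t½ = 18/39 ≈ 0.46154, so f = (1/2)^(18/39) ≈ 0.726211.
Cmin,ss = (D/Vd)·f/(1−f), so D = Cmin,ss·Vd·(1−f)/f.
D = 7 × 277 × (1−f)/f ≈ 7 × 277 × 0.37701 ≈ 731.02 mg.

731 mg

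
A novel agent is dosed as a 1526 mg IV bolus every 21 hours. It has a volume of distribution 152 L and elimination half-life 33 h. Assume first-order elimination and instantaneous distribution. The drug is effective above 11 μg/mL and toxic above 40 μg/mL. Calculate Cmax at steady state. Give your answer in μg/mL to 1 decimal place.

k = ln2/t½ = ln2/33 ≈ 0.021004 h⁻¹; fraction remaining f = e^(−kτ) = e^(−0.021004×21) ≈ 0.6433.
At steady state, accumulation factor R = 1/(1 − e^(−kτ)) ≈ 2.8035.
Each bolus raises the concentration by D/Vd = 1526/152 ≈ 10.039 μg/mL.
Cmax,ss = C₀/(1 − f) ≈ 10.039/0.3567 ≈ 28.144 μg/mL.
Peak 28.1 μg/mL vs MTC 40 μg/mL: below toxic threshold.

28.1 μg/mL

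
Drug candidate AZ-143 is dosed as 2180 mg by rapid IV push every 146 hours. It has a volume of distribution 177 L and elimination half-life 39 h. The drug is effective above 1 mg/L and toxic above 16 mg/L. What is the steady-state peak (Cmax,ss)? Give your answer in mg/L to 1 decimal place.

τ/t½ = 146/39 ≈ 3.7436, so fraction remaining f = (1/2)^(146/39) ≈ 0.0747.
Accumulation ratio R = 1/(1 − f) ≈ 1/0.9253 ≈ 1.0807.
Single-dose peak C₀ = D/Vd = 2180/177 ≈ 12.316 mg/L.
Cmax,ss = C₀/(1 − f) ≈ 12.316/0.9253 ≈ 13.310 mg/L.
Peak 13.3 mg/L vs MTC 16 mg/L: below toxic threshold.

13.3 mg/L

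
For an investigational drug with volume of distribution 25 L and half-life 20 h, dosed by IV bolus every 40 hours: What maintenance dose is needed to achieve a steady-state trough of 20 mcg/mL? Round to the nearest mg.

τ/t½ = 40/20 ≈ 2, so f = (1/2)^(40/20) ≈ 0.250000.
Cmin,ss = (D/Vd)·f/(1−f), so D = Cmin,ss·Vd·(1−f)/f.
D = 20 × 25 × (1−f)/f ≈ 20 × 25 × 3.00000 ≈ 1500.00 mg.

1500 mg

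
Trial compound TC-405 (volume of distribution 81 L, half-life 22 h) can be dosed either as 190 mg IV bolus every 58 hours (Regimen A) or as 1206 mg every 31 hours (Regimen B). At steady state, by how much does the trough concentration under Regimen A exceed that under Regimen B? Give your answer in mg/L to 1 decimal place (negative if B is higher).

-8.5 mg/L

Regimen A: f = (1/2)^(58/22) ≈ 0.1608; Cmin,ss = (190/81)·f/(1−f) ≈ 0.449 mg/L.
Regimen B: f = (1/2)^(31/22) ≈ 0.3765; Cmin,ss = (1206/81)·f/(1−f) ≈ 8.991 mg/L.
Difference ≈ 0.449 − 8.991 ≈ -8.542 mg/L.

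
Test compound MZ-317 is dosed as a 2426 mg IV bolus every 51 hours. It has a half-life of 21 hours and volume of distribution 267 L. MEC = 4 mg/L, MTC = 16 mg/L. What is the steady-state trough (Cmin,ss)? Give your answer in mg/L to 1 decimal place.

Over one 51-h interval, 51/21 ≈ 2.4286 half-lives elapse, leaving f ≈ 0.1857 of each dose.
Accumulation ratio R = 1/(1 − f) ≈ 1/0.8143 ≈ 1.2280.
Single-dose peak C₀ = D/Vd = 2426/267 ≈ 9.086 mg/L.
Cmax,ss = C₀/(1 − f) ≈ 9.086/0.8143 ≈ 11.158 mg/L.
One interval later, Cmin,ss = Cmax,ss·e^(−kτ) ≈ 11.158 × 0.1857 ≈ 2.072 mg/L.
Trough 2.1 mg/L vs MEC 4 mg/L: subtherapeutic.

2.1 mg/L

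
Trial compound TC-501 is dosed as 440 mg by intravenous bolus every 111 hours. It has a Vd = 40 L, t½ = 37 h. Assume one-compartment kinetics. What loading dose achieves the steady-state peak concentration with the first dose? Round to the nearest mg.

f = (1/2)^(111/37) ≈ 0.125000; accumulation ratio R = 1/(1−f) ≈ 1.14286.
Loading dose to hit Cmax,ss on first dose: D_load = D_maint·R ≈ 440 × 1.14286 ≈ 502.86 mg.

503 mg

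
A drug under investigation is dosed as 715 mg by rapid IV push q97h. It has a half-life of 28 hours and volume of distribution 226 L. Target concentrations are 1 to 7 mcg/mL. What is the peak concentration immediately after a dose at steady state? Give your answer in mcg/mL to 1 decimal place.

3.5 mcg/mL

Over one 97-h interval, 97/28 ≈ 3.4643 half-lives elapse, leaving f ≈ 0.0906 of each dose.
At steady state, accumulation factor R = 1/(1 − e^(−kτ)) ≈ 1.0996.
Each bolus raises the concentration by D/Vd = 715/226 ≈ 3.164 mcg/mL.
Steady-state peak Cmax,ss = C₀·R ≈ 3.164 × 1.0996 ≈ 3.479 mcg/mL.
Peak 3.5 mcg/mL vs MTC 7 mcg/mL: below toxic threshold.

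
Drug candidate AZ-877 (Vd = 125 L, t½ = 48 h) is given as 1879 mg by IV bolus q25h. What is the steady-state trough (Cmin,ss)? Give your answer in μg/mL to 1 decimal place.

34.6 μg/mL

τ/t½ = 25/48 ≈ 0.52083, so fraction remaining f = (1/2)^(25/48) ≈ 0.6970.
Single-dose peak C₀ = D/Vd = 1879/125 ≈ 15.032 μg/mL.
Steady-state trough Cmin,ss = C₀·f/(1−f) ≈ 15.032 × 0.6970/0.3030 ≈ 34.579 μg/mL.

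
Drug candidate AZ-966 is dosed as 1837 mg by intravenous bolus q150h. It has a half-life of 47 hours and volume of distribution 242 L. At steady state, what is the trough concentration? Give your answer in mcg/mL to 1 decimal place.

0.9 mcg/mL

τ/t½ = 150/47 ≈ 3.1915, so fraction remaining f = (1/2)^(150/47) ≈ 0.1095.
At steady state, accumulation factor R = 1/(1 − e^(−kτ)) ≈ 1.1230.
Each bolus raises the concentration by D/Vd = 1837/242 ≈ 7.591 mcg/mL.
Cmax,ss = C₀/(1 − f) ≈ 7.591/0.8905 ≈ 8.524 mcg/mL.
One interval later, Cmin,ss = Cmax,ss·e^(−kτ) ≈ 8.524 × 0.1095 ≈ 0.933 mcg/mL.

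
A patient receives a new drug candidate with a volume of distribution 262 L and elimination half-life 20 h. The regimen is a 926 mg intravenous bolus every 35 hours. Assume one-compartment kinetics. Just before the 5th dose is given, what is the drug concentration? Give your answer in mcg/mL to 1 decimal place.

1.5 mcg/mL

f = (1/2)^(τ/t½) = (1/2)^(35/20) ≈ 0.2973.
C₀ = D/Vd = 926/262 ≈ 3.534 mcg/mL.
Before the 5th dose, 4 doses have been given. Superposition: Cmin = C₀·(f + f² + … + f^4).
≈ 3.534 × (0.2973 + 0.0884 + 0.0263 + 0.0078) ≈ 3.534 × 0.4198 ≈ 1.484 mcg/mL.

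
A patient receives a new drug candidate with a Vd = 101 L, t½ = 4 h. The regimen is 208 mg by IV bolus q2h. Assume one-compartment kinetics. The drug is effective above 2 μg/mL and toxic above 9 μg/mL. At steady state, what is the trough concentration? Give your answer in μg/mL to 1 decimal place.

5.0 μg/mL

Over one 2-h interval, 2/4 ≈ 0.5 half-lives elapse, leaving f ≈ 0.7071 of each dose.
Accumulation ratio R = 1/(1 − f) ≈ 1/0.2929 ≈ 3.4141.
Single-dose peak C₀ = D/Vd = 208/101 ≈ 2.059 μg/mL.
Cmax,ss = C₀/(1 − f) ≈ 2.059/0.2929 ≈ 7.030 μg/mL.
Steady-state trough Cmin,ss = Cmax,ss·f ≈ 7.030 × 0.7071 ≈ 4.971 μg/mL.
Trough 5.0 μg/mL vs MEC 2 μg/mL: adequate.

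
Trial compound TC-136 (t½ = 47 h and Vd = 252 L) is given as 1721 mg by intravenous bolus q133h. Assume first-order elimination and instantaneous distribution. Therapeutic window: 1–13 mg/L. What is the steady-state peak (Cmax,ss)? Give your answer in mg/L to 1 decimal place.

τ/t½ = 133/47 ≈ 2.8298, so fraction remaining f = (1/2)^(133/47) ≈ 0.1407.
At steady state, accumulation factor R = 1/(1 − e^(−kτ)) ≈ 1.1637.
Each bolus raises the concentration by D/Vd = 1721/252 ≈ 6.829 mg/L.
Steady-state peak Cmax,ss = C₀·R ≈ 6.829 × 1.1637 ≈ 7.947 mg/L.
Peak 7.9 mg/L vs MTC 13 mg/L: below toxic threshold.

7.9 mg/L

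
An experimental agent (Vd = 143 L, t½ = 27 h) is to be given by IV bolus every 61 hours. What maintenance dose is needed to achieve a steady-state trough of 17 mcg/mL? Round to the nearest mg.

τ/t½ = 61/27 ≈ 2.2593, so f = (1/2)^(61/27) ≈ 0.208879.
Cmin,ss = (D/Vd)·f/(1−f), so D = Cmin,ss·Vd·(1−f)/f.
D = 17 × 143 × (1−f)/f ≈ 17 × 143 × 3.78746 ≈ 9207.32 mg.

9207 mg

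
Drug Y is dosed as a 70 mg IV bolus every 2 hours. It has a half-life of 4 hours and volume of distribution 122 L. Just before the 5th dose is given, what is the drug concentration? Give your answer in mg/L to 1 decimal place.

f = (1/2)^(τ/t½) = (1/2)^(2/4) ≈ 0.7071.
C₀ = D/Vd = 70/122 ≈ 0.574 mg/L.
Before the 5th dose, 4 doses have been given. Superposition: Cmin = C₀·(f + f² + … + f^4).
≈ 0.574 × (0.7071 + 0.5000 + 0.3535 + 0.2500) ≈ 0.574 × 1.8106 ≈ 1.039 mg/L.

1.0 mg/L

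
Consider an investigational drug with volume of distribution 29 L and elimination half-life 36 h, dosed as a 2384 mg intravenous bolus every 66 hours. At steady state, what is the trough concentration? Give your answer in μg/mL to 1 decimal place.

Over one 66-h interval, 66/36 ≈ 1.8333 half-lives elapse, leaving f ≈ 0.2806 of each dose.
Accumulation ratio R = 1/(1 − f) ≈ 1/0.7194 ≈ 1.3900.
Single-dose peak C₀ = D/Vd = 2384/29 ≈ 82.207 μg/mL.
Steady-state peak Cmax,ss = C₀·R ≈ 82.207 × 1.3900 ≈ 114.268 μg/mL.
One interval later, Cmin,ss = Cmax,ss·e^(−kτ) ≈ 114.268 × 0.2806 ≈ 32.064 μg/mL.

32.1 μg/mL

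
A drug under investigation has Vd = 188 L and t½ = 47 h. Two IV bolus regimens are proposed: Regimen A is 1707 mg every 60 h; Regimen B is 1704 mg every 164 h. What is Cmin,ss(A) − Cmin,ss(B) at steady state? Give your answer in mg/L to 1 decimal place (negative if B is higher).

Regimen A: f = (1/2)^(60/47) ≈ 0.4128; Cmin,ss = (1707/188)·f/(1−f) ≈ 6.383 mg/L.
Regimen B: f = (1/2)^(164/47) ≈ 0.0890; Cmin,ss = (1704/188)·f/(1−f) ≈ 0.885 mg/L.
Difference ≈ 6.383 − 0.885 ≈ 5.498 mg/L.

5.5 mg/L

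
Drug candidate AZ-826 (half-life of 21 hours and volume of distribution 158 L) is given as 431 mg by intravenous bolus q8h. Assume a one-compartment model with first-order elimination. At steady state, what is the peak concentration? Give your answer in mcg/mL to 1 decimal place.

Over one 8-h interval, 8/21 ≈ 0.38095 half-lives elapse, leaving f ≈ 0.7679 of each dose.
Accumulation ratio R = 1/(1 − f) ≈ 1/0.2321 ≈ 4.3085.
Single-dose peak C₀ = D/Vd = 431/158 ≈ 2.728 mcg/mL.
Steady-state peak Cmax,ss = C₀·R ≈ 2.728 × 4.3085 ≈ 11.754 mcg/mL.

11.8 mcg/mL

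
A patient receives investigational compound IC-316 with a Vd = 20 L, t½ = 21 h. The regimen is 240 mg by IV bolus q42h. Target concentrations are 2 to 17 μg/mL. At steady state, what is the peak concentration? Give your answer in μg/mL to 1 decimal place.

16.0 μg/mL

The dosing interval is 2 half-lives, so f = 2^(−2) = 0.25.
At steady state, R = 1/(1 − 0.25) = 4/3.
Single-dose peak C₀ = D/Vd = 240/20 = 12 μg/mL.
Steady-state peak Cmax,ss = C₀·R = 12 × 4/3 ≈ 16.000 μg/mL.
Peak 16.0 μg/mL vs MTC 17 μg/mL: below toxic threshold.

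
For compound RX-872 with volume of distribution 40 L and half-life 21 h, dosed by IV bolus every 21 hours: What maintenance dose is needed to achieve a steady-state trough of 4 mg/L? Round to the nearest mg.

160 mg

τ/t½ = 21/21 ≈ 1, so f = (1/2)^(21/21) ≈ 0.500000.
Cmin,ss = (D/Vd)·f/(1−f), so D = Cmin,ss·Vd·(1−f)/f.
D = 4 × 40 × (1−f)/f ≈ 4 × 40 × 1.00000 ≈ 160.00 mg.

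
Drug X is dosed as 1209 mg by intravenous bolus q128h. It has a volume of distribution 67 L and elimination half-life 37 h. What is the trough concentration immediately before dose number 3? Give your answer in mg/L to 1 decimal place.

f = (1/2)^(τ/t½) = (1/2)^(128/37) ≈ 0.0909.
C₀ = D/Vd = 1209/67 ≈ 18.045 mg/L.
Before the 3rd dose, 2 doses have been given. Superposition: Cmin = C₀·(f + f²).
≈ 18.045 × (0.0909 + 0.0083) ≈ 18.045 × 0.0992 ≈ 1.790 mg/L.

1.8 mg/L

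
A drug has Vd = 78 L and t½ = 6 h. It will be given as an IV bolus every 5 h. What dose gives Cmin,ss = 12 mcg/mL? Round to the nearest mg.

732 mg

τ/t½ = 5/6 ≈ 0.83333, so f = (1/2)^(5/6) ≈ 0.561231.
Cmin,ss = (D/Vd)·f/(1−f), so D = Cmin,ss·Vd·(1−f)/f.
D = 12 × 78 × (1−f)/f ≈ 12 × 78 × 0.78180 ≈ 731.76 mg.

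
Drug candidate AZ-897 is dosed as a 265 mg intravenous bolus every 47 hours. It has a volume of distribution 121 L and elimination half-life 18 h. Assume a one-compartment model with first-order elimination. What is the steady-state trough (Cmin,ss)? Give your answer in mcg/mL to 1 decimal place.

0.4 mcg/mL

k = ln2/t½ = ln2/18 ≈ 0.038508 h⁻¹; fraction remaining f = e^(−kτ) = e^(−0.038508×47) ≈ 0.1637.
Accumulation ratio R = 1/(1 − f) ≈ 1/0.8363 ≈ 1.1957.
Single-dose peak C₀ = D/Vd = 265/121 ≈ 2.190 mcg/mL.
Steady-state peak Cmax,ss = C₀·R ≈ 2.190 × 1.1957 ≈ 2.619 mcg/mL.
Steady-state trough Cmin,ss = Cmax,ss·f ≈ 2.619 × 0.1637 ≈ 0.429 mcg/mL.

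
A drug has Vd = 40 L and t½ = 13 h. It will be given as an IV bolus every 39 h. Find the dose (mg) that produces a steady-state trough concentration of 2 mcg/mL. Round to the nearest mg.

560 mg

τ/t½ = 39/13 ≈ 3, so f = (1/2)^(39/13) ≈ 0.125000.
Cmin,ss = (D/Vd)·f/(1−f), so D = Cmin,ss·Vd·(1−f)/f.
D = 2 × 40 × (1−f)/f ≈ 2 × 40 × 7.00000 ≈ 560.00 mg.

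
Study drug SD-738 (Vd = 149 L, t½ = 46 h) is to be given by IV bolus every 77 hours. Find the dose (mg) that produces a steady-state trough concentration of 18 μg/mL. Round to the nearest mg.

τ/t½ = 77/46 ≈ 1.6739, so f = (1/2)^(77/46) ≈ 0.313402.
Cmin,ss = (D/Vd)·f/(1−f), so D = Cmin,ss·Vd·(1−f)/f.
D = 18 × 149 × (1−f)/f ≈ 18 × 149 × 2.19079 ≈ 5875.70 mg.

5876 mg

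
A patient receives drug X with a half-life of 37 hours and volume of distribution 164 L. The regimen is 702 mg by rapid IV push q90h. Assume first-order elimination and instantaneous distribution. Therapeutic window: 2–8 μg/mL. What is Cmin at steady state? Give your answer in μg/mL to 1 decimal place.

1.0 μg/mL

Over one 90-h interval, 90/37 ≈ 2.4324 half-lives elapse, leaving f ≈ 0.1853 of each dose.
Each bolus raises the concentration by D/Vd = 702/164 ≈ 4.280 μg/mL.
Steady-state trough Cmin,ss = C₀·f/(1−f) ≈ 4.280 × 0.1853/0.8147 ≈ 0.973 μg/mL.
Trough 1.0 μg/mL vs MEC 2 μg/mL: subtherapeutic.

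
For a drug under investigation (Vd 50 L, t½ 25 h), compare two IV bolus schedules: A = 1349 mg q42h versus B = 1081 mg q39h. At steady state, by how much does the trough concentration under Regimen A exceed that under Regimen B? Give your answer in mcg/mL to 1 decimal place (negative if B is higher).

Regimen A: f = (1/2)^(42/25) ≈ 0.3121; Cmin,ss = (1349/50)·f/(1−f) ≈ 12.241 mcg/mL.
Regimen B: f = (1/2)^(39/25) ≈ 0.3392; Cmin,ss = (1081/50)·f/(1−f) ≈ 11.098 mcg/mL.
Difference ≈ 12.241 − 11.098 ≈ 1.143 mcg/mL.

1.1 mcg/mL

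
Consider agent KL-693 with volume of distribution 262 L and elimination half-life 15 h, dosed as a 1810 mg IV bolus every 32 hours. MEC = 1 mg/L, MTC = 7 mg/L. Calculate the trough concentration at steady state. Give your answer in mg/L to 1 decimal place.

Over one 32-h interval, 32/15 ≈ 2.1333 half-lives elapse, leaving f ≈ 0.2279 of each dose.
Each bolus raises the concentration by D/Vd = 1810/262 ≈ 6.908 mg/L.
Steady-state trough Cmin,ss = C₀·f/(1−f) ≈ 6.908 × 0.2279/0.7721 ≈ 2.039 mg/L.
Trough 2.0 mg/L vs MEC 1 mg/L: adequate.

2.0 mg/L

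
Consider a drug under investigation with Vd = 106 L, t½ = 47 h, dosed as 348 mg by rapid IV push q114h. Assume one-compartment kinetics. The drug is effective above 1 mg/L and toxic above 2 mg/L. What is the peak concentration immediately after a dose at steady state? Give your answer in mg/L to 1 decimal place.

4.0 mg/L

Over one 114-h interval, 114/47 ≈ 2.4255 half-lives elapse, leaving f ≈ 0.1861 of each dose.
At steady state, accumulation factor R = 1/(1 − e^(−kτ)) ≈ 1.2287.
Each bolus raises the concentration by D/Vd = 348/106 ≈ 3.283 mg/L.
Cmax,ss = C₀/(1 − f) ≈ 3.283/0.8139 ≈ 4.034 mg/L.
Peak 4.0 mg/L vs MTC 2 mg/L: exceeds toxic threshold.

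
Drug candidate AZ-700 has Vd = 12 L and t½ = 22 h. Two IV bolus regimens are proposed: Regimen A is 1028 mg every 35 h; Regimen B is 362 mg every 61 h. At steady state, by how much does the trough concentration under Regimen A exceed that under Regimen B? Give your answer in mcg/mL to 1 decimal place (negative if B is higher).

37.4 mcg/mL

Regimen A: f = (1/2)^(35/22) ≈ 0.3320; Cmin,ss = (1028/12)·f/(1−f) ≈ 42.577 mcg/mL.
Regimen B: f = (1/2)^(61/22) ≈ 0.1463; Cmin,ss = (362/12)·f/(1−f) ≈ 5.170 mcg/mL.
Difference ≈ 42.577 − 5.170 ≈ 37.407 mcg/mL.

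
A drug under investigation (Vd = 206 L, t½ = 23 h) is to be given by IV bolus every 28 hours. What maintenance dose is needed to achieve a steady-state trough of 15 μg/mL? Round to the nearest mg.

4095 mg

τ/t½ = 28/23 ≈ 1.2174, so f = (1/2)^(28/23) ≈ 0.430060.
Cmin,ss = (D/Vd)·f/(1−f), so D = Cmin,ss·Vd·(1−f)/f.
D = 15 × 206 × (1−f)/f ≈ 15 × 206 × 1.32526 ≈ 4095.05 mg.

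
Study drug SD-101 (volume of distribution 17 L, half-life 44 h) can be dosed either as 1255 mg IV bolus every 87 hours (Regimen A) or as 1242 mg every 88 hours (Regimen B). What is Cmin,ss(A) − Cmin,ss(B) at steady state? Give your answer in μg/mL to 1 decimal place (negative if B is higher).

0.8 μg/mL

Regimen A: f = (1/2)^(87/44) ≈ 0.2540; Cmin,ss = (1255/17)·f/(1−f) ≈ 25.136 μg/mL.
Regimen B: f = (1/2)^(88/44) ≈ 0.2500; Cmin,ss = (1242/17)·f/(1−f) ≈ 24.353 μg/mL.
Difference ≈ 25.136 − 24.353 ≈ 0.783 μg/mL.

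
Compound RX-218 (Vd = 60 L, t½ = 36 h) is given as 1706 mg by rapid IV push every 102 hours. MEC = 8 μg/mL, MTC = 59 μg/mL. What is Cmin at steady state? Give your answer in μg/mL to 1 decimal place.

4.6 μg/mL

Over one 102-h interval, 102/36 ≈ 2.8333 half-lives elapse, leaving f ≈ 0.1403 of each dose.
Single-dose peak C₀ = D/Vd = 1706/60 ≈ 28.433 μg/mL.
Steady-state trough Cmin,ss = C₀·f/(1−f) ≈ 28.433 × 0.1403/0.8597 ≈ 4.640 μg/mL.
Trough 4.6 μg/mL vs MEC 8 μg/mL: subtherapeutic.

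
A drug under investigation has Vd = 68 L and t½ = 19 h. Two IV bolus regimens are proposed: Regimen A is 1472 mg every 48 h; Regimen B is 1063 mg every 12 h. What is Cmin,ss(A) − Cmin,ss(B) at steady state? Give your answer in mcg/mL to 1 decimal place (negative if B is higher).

Regimen A: f = (1/2)^(48/19) ≈ 0.1736; Cmin,ss = (1472/68)·f/(1−f) ≈ 4.547 mcg/mL.
Regimen B: f = (1/2)^(12/19) ≈ 0.6455; Cmin,ss = (1063/68)·f/(1−f) ≈ 28.465 mcg/mL.
Difference ≈ 4.547 − 28.465 ≈ -23.918 mcg/mL.

-23.9 mcg/mL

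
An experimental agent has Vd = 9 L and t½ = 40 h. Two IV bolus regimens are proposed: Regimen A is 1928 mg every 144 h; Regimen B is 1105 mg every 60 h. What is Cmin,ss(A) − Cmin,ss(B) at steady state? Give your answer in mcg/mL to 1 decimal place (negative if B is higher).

Regimen A: f = (1/2)^(144/40) ≈ 0.0825; Cmin,ss = (1928/9)·f/(1−f) ≈ 19.262 mcg/mL.
Regimen B: f = (1/2)^(60/40) ≈ 0.3536; Cmin,ss = (1105/9)·f/(1−f) ≈ 67.163 mcg/mL.
Difference ≈ 19.262 − 67.163 ≈ -47.901 mcg/mL.

-47.9 mcg/mL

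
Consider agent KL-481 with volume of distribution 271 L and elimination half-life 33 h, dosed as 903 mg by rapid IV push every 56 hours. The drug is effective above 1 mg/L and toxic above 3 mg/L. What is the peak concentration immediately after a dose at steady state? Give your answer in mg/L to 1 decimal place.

k = ln2/t½ = ln2/33 ≈ 0.021004 h⁻¹; fraction remaining f = e^(−kτ) = e^(−0.021004×56) ≈ 0.3084.
At steady state, accumulation factor R = 1/(1 − e^(−kτ)) ≈ 1.4459.
Each bolus raises the concentration by D/Vd = 903/271 ≈ 3.332 mg/L.
Cmax,ss = C₀/(1 − f) ≈ 3.332/0.6916 ≈ 4.818 mg/L.
Peak 4.8 mg/L vs MTC 3 mg/L: exceeds toxic threshold.

4.8 mg/L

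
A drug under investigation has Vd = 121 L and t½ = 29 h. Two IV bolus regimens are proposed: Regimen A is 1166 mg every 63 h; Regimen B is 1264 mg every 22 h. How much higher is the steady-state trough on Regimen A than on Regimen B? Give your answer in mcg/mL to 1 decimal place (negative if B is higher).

Regimen A: f = (1/2)^(63/29) ≈ 0.2218; Cmin,ss = (1166/121)·f/(1−f) ≈ 2.747 mcg/mL.
Regimen B: f = (1/2)^(22/29) ≈ 0.5911; Cmin,ss = (1264/121)·f/(1−f) ≈ 15.101 mcg/mL.
Difference ≈ 2.747 − 15.101 ≈ -12.354 mcg/mL.

-12.4 mcg/mL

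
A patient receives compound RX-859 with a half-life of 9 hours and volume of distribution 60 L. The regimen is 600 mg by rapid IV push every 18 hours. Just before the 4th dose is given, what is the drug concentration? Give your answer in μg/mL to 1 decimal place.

f = (1/2)^(τ/t½) = (1/2)^(18/9) ≈ 0.2500.
C₀ = D/Vd = 600/60 ≈ 10.000 μg/mL.
Before the 4th dose, 3 doses have been given. Superposition: Cmin = C₀·(f + f² + … + f^3).
≈ 10.000 × (0.2500 + 0.0625 + 0.0156) ≈ 10.000 × 0.3281 ≈ 3.281 μg/mL.

3.3 μg/mL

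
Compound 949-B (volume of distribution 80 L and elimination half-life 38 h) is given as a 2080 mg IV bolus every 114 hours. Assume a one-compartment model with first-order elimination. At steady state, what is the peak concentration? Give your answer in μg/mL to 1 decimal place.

29.7 μg/mL

τ = 114 h = 3 half-lives, so f = (1/2)^3 = 0.125.
Accumulation ratio R = 1/(1 − f) = 1/0.875 = 8/7.
Single-dose peak C₀ = D/Vd = 2080/80 = 26 μg/mL.
Steady-state peak Cmax,ss = C₀·R = 26 × 8/7 ≈ 29.714 μg/mL.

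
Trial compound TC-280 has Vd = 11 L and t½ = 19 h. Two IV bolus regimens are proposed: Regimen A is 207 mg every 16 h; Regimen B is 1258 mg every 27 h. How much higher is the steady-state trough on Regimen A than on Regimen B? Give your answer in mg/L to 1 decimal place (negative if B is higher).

Regimen A: f = (1/2)^(16/19) ≈ 0.5578; Cmin,ss = (207/11)·f/(1−f) ≈ 23.738 mg/L.
Regimen B: f = (1/2)^(27/19) ≈ 0.3734; Cmin,ss = (1258/11)·f/(1−f) ≈ 68.151 mg/L.
Difference ≈ 23.738 − 68.151 ≈ -44.413 mg/L.

-44.4 mg/L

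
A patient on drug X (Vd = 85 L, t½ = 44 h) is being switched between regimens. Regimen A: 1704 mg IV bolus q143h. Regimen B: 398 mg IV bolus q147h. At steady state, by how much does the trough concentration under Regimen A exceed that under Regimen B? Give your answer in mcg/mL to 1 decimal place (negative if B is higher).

Regimen A: f = (1/2)^(143/44) ≈ 0.1051; Cmin,ss = (1704/85)·f/(1−f) ≈ 2.354 mcg/mL.
Regimen B: f = (1/2)^(147/44) ≈ 0.0987; Cmin,ss = (398/85)·f/(1−f) ≈ 0.513 mcg/mL.
Difference ≈ 2.354 − 0.513 ≈ 1.841 mcg/mL.

1.8 mcg/mL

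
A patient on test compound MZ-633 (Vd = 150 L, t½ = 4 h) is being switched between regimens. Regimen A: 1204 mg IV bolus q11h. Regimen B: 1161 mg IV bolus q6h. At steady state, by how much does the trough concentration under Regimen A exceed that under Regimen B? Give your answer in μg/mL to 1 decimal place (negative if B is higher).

Regimen A: f = (1/2)^(11/4) ≈ 0.1487; Cmin,ss = (1204/150)·f/(1−f) ≈ 1.402 μg/mL.
Regimen B: f = (1/2)^(6/4) ≈ 0.3536; Cmin,ss = (1161/150)·f/(1−f) ≈ 4.234 μg/mL.
Difference ≈ 1.402 − 4.234 ≈ -2.832 μg/mL.

-2.8 μg/mL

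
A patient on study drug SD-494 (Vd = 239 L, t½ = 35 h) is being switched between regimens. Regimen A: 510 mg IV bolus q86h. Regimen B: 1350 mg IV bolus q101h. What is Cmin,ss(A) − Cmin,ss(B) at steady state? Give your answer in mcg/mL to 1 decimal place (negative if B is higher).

-0.4 mcg/mL

Regimen A: f = (1/2)^(86/35) ≈ 0.1821; Cmin,ss = (510/239)·f/(1−f) ≈ 0.475 mcg/mL.
Regimen B: f = (1/2)^(101/35) ≈ 0.1353; Cmin,ss = (1350/239)·f/(1−f) ≈ 0.884 mcg/mL.
Difference ≈ 0.475 − 0.884 ≈ -0.409 mcg/mL.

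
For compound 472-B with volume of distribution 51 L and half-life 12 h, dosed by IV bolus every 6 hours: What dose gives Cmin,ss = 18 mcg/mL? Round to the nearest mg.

τ/t½ = 6/12 ≈ 0.5, so f = (1/2)^(6/12) ≈ 0.707107.
Cmin,ss = (D/Vd)·f/(1−f), so D = Cmin,ss·Vd·(1−f)/f.
D = 18 × 51 × (1−f)/f ≈ 18 × 51 × 0.41421 ≈ 380.24 mg.

380 mg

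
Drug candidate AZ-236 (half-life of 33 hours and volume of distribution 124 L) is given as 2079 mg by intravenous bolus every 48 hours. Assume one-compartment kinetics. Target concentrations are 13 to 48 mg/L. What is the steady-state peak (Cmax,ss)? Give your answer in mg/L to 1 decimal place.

26.4 mg/L

τ/t½ = 48/33 ≈ 1.4545, so fraction remaining f = (1/2)^(48/33) ≈ 0.3649.
At steady state, accumulation factor R = 1/(1 − e^(−kτ)) ≈ 1.5746.
Each bolus raises the concentration by D/Vd = 2079/124 ≈ 16.766 mg/L.
Steady-state peak Cmax,ss = C₀·R ≈ 16.766 × 1.5746 ≈ 26.400 mg/L.
Peak 26.4 mg/L vs MTC 48 mg/L: below toxic threshold.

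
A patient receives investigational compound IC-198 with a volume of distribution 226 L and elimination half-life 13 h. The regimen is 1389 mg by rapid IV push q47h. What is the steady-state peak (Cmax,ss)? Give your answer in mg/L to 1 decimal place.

τ/t½ = 47/13 ≈ 3.6154, so fraction remaining f = (1/2)^(47/13) ≈ 0.0816.
Accumulation ratio R = 1/(1 − f) ≈ 1/0.9184 ≈ 1.0889.
Each bolus raises the concentration by D/Vd = 1389/226 ≈ 6.146 mg/L.
Cmax,ss = C₀/(1 − f) ≈ 6.146/0.9184 ≈ 6.692 mg/L.

6.7 mg/L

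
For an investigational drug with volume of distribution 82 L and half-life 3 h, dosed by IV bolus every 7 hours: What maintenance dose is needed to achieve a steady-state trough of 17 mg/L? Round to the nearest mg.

τ/t½ = 7/3 ≈ 2.3333, so f = (1/2)^(7/3) ≈ 0.198425.
Cmin,ss = (D/Vd)·f/(1−f), so D = Cmin,ss·Vd·(1−f)/f.
D = 17 × 82 × (1−f)/f ≈ 17 × 82 × 4.03969 ≈ 5631.33 mg.

5631 mg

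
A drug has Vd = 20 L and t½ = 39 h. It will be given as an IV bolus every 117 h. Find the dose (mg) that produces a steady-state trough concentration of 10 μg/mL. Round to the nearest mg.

τ/t½ = 117/39 ≈ 3, so f = (1/2)^(117/39) ≈ 0.125000.
Cmin,ss = (D/Vd)·f/(1−f), so D = Cmin,ss·Vd·(1−f)/f.
D = 10 × 20 × (1−f)/f ≈ 10 × 20 × 7.00000 ≈ 1400.00 mg.

1400 mg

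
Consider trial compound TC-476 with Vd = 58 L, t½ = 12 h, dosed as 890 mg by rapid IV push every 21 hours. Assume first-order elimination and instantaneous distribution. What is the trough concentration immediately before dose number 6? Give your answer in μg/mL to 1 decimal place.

6.5 μg/mL

f = (1/2)^(τ/t½) = (1/2)^(21/12) ≈ 0.2973.
C₀ = D/Vd = 890/58 ≈ 15.345 μg/mL.
Before the 6th dose, 5 doses have been given. Superposition: Cmin = C₀·(f + f² + … + f^5).
≈ 15.345 × (0.2973 + 0.0884 + 0.0263 + 0.0078 + 0.0023) ≈ 15.345 × 0.4221 ≈ 6.477 μg/mL.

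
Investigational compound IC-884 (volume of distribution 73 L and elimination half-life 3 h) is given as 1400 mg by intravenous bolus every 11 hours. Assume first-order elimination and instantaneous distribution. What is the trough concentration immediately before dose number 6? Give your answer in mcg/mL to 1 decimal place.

1.6 mcg/mL

f = (1/2)^(τ/t½) = (1/2)^(11/3) ≈ 0.0787.
C₀ = D/Vd = 1400/73 ≈ 19.178 mcg/mL.
Before the 6th dose, 5 doses have been given. Superposition: Cmin = C₀·(f + f² + … + f^5).
≈ 19.178 × (0.0787 + 0.0062 + 0.0005 + 0.0000 + 0.0000) ≈ 19.178 × 0.0854 ≈ 1.638 mcg/mL.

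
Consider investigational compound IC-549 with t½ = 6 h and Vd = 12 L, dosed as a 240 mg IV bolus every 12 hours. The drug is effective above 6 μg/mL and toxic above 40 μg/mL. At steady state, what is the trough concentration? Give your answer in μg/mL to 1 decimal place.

τ = 12 h = 2 half-lives, so f = (1/2)^2 = 0.25.
Accumulation ratio R = 1/(1 − f) = 1/0.75 = 4/3.
Single-dose peak C₀ = D/Vd = 240/12 = 20 μg/mL.
Steady-state peak Cmax,ss = C₀·R = 20 × 4/3 ≈ 26.667 μg/mL.
Steady-state trough Cmin,ss = Cmax,ss·f ≈ 26.667 × 0.25 ≈ 6.667 μg/mL.
Trough 6.7 μg/mL vs MEC 6 μg/mL: adequate.

6.7 μg/mL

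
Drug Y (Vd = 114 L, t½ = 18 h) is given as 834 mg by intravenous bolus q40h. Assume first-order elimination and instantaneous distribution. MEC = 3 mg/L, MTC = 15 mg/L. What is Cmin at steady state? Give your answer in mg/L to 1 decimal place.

2.0 mg/L

Over one 40-h interval, 40/18 ≈ 2.2222 half-lives elapse, leaving f ≈ 0.2143 of each dose.
Accumulation ratio R = 1/(1 − f) ≈ 1/0.7857 ≈ 1.2728.
Each bolus raises the concentration by D/Vd = 834/114 ≈ 7.316 mg/L.
Steady-state peak Cmax,ss = C₀·R ≈ 7.316 × 1.2728 ≈ 9.312 mg/L.
Steady-state trough Cmin,ss = Cmax,ss·f ≈ 9.312 × 0.2143 ≈ 1.996 mg/L.
Trough 2.0 mg/L vs MEC 3 mg/L: subtherapeutic.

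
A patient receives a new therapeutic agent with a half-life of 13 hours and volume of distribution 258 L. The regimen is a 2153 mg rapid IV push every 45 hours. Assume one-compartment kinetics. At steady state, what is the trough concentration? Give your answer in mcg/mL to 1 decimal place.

Over one 45-h interval, 45/13 ≈ 3.4615 half-lives elapse, leaving f ≈ 0.0908 of each dose.
At steady state, accumulation factor R = 1/(1 − e^(−kτ)) ≈ 1.0999.
Each bolus raises the concentration by D/Vd = 2153/258 ≈ 8.345 mcg/mL.
Steady-state peak Cmax,ss = C₀·R ≈ 8.345 × 1.0999 ≈ 9.179 mcg/mL.
Steady-state trough Cmin,ss = Cmax,ss·f ≈ 9.179 × 0.0908 ≈ 0.833 mcg/mL.

0.8 mcg/mL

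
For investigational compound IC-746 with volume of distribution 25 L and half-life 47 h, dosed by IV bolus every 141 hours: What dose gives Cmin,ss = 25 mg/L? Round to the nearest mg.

τ/t½ = 141/47 ≈ 3, so f = (1/2)^(141/47) ≈ 0.125000.
Cmin,ss = (D/Vd)·f/(1−f), so D = Cmin,ss·Vd·(1−f)/f.
D = 25 × 25 × (1−f)/f ≈ 25 × 25 × 7.00000 ≈ 4375.00 mg.

4375 mg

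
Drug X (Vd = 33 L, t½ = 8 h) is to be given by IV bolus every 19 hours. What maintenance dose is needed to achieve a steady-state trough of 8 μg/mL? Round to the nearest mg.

τ/t½ = 19/8 ≈ 2.375, so f = (1/2)^(19/8) ≈ 0.192776.
Cmin,ss = (D/Vd)·f/(1−f), so D = Cmin,ss·Vd·(1−f)/f.
D = 8 × 33 × (1−f)/f ≈ 8 × 33 × 4.18737 ≈ 1105.47 mg.

1105 mg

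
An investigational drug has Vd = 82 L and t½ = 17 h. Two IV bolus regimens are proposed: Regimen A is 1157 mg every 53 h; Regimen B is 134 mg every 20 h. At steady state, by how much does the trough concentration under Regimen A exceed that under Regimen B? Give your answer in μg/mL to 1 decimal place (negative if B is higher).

Regimen A: f = (1/2)^(53/17) ≈ 0.1152; Cmin,ss = (1157/82)·f/(1−f) ≈ 1.837 μg/mL.
Regimen B: f = (1/2)^(20/17) ≈ 0.4424; Cmin,ss = (134/82)·f/(1−f) ≈ 1.297 μg/mL.
Difference ≈ 1.837 − 1.297 ≈ 0.540 μg/mL.

0.5 μg/mL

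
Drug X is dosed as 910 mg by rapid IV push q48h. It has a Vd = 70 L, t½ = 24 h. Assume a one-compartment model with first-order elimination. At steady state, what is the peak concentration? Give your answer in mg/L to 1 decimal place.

τ = 48 h = 2 half-lives, so f = (1/2)^2 = 0.25.
Accumulation ratio R = 1/(1 − f) = 1/0.75 = 4/3.
Single-dose peak C₀ = D/Vd = 910/70 = 13 mg/L.
Steady-state peak Cmax,ss = C₀·R = 13 × 4/3 ≈ 17.333 mg/L.

17.3 mg/L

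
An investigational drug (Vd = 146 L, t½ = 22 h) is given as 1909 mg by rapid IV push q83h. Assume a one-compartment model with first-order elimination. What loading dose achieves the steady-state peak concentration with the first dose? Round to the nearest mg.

f = (1/2)^(83/22) ≈ 0.073164; accumulation ratio R = 1/(1−f) ≈ 1.07894.
Loading dose to hit Cmax,ss on first dose: D_load = D_maint·R ≈ 1909 × 1.07894 ≈ 2059.70 mg.

2060 mg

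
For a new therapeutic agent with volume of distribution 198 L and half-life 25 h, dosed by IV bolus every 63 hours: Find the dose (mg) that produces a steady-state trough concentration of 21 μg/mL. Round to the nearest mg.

19692 mg

τ/t½ = 63/25 ≈ 2.52, so f = (1/2)^(63/25) ≈ 0.174343.
Cmin,ss = (D/Vd)·f/(1−f), so D = Cmin,ss·Vd·(1−f)/f.
D = 21 × 198 × (1−f)/f ≈ 21 × 198 × 4.73582 ≈ 19691.54 mg.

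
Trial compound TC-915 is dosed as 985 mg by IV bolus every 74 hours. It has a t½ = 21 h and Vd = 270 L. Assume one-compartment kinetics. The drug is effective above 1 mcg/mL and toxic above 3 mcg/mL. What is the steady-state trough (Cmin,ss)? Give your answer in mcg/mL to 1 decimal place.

k = ln2/t½ = ln2/21 ≈ 0.033007 h⁻¹; fraction remaining f = e^(−kτ) = e^(−0.033007×74) ≈ 0.0869.
At steady state, accumulation factor R = 1/(1 − e^(−kτ)) ≈ 1.0952.
Each bolus raises the concentration by D/Vd = 985/270 ≈ 3.648 mcg/mL.
Steady-state peak Cmax,ss = C₀·R ≈ 3.648 × 1.0952 ≈ 3.995 mcg/mL.
One interval later, Cmin,ss = Cmax,ss·e^(−kτ) ≈ 3.995 × 0.0869 ≈ 0.347 mcg/mL.
Trough 0.3 mcg/mL vs MEC 1 mcg/mL: subtherapeutic.

0.3 mcg/mL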